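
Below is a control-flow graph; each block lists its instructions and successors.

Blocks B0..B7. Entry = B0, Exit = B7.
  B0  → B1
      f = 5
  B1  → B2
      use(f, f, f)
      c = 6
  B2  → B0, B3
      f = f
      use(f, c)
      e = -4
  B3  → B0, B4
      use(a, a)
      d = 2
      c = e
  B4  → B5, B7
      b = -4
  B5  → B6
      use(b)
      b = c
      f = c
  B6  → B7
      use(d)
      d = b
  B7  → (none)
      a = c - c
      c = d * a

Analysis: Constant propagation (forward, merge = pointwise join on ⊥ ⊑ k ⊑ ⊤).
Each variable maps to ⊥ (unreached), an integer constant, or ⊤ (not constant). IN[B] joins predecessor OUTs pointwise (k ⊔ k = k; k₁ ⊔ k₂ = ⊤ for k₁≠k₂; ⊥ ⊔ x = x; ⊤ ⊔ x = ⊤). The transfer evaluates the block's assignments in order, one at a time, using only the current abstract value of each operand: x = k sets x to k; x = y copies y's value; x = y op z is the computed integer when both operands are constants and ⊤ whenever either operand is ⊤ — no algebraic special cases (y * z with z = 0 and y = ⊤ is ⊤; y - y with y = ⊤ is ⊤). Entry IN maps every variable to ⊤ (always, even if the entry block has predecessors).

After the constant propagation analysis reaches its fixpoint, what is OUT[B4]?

Answer: {a: ⊤, b: -4, c: -4, d: 2, e: -4, f: 5}

Derivation:
Per-block solution:
  B0:   IN=(all ⊤)   OUT={f:5; rest ⊤}
  B1:   IN={f:5; rest ⊤}   OUT={c:6, f:5; rest ⊤}
  B2:   IN={c:6, f:5; rest ⊤}   OUT={c:6, e:-4, f:5; rest ⊤}
  B3:   IN={c:6, e:-4, f:5; rest ⊤}   OUT={c:-4, d:2, e:-4, f:5; rest ⊤}
  B4:   IN={c:-4, d:2, e:-4, f:5; rest ⊤}   OUT={b:-4, c:-4, d:2, e:-4, f:5; rest ⊤}
  B5:   IN={b:-4, c:-4, d:2, e:-4, f:5; rest ⊤}   OUT={b:-4, c:-4, d:2, e:-4, f:-4; rest ⊤}
  B6:   IN={b:-4, c:-4, d:2, e:-4, f:-4; rest ⊤}   OUT={b:-4, c:-4, d:-4, e:-4, f:-4; rest ⊤}
  B7:   IN={b:-4, c:-4, e:-4; rest ⊤}   OUT={a:0, b:-4, e:-4; rest ⊤}

Merge at B4: IN[B4] = OUT[B3] = {a: ⊤, b: ⊤, c: -4, d: 2, e: -4, f: 5}
Applying B4's transfer function to that IN value gives OUT[B4] (row B4 above).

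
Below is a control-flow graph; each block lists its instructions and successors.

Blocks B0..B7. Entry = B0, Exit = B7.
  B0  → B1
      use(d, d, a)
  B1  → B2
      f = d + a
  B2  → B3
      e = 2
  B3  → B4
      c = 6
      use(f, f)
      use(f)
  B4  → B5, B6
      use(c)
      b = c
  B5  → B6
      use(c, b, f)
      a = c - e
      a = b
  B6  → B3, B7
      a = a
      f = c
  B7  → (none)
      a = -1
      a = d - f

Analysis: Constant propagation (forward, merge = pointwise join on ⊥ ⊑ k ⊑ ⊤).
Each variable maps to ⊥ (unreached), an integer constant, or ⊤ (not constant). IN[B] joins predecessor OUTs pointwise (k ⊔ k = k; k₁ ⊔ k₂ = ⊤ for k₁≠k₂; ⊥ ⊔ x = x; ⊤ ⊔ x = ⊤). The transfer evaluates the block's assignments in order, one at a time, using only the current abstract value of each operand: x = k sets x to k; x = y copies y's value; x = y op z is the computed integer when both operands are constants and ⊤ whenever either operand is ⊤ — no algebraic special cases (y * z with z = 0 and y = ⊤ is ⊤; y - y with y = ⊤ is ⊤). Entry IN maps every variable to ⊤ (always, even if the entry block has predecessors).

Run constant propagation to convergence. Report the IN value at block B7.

Per-block solution:
  B0:   IN=(all ⊤)   OUT=(all ⊤)
  B1:   IN=(all ⊤)   OUT=(all ⊤)
  B2:   IN=(all ⊤)   OUT={e:2; rest ⊤}
  B3:   IN={e:2; rest ⊤}   OUT={c:6, e:2; rest ⊤}
  B4:   IN={c:6, e:2; rest ⊤}   OUT={b:6, c:6, e:2; rest ⊤}
  B5:   IN={b:6, c:6, e:2; rest ⊤}   OUT={a:6, b:6, c:6, e:2; rest ⊤}
  B6:   IN={b:6, c:6, e:2; rest ⊤}   OUT={b:6, c:6, e:2, f:6; rest ⊤}
  B7:   IN={b:6, c:6, e:2, f:6; rest ⊤}   OUT={b:6, c:6, e:2, f:6; rest ⊤}

Merge at B7: IN[B7] = OUT[B6] = {a: ⊤, b: 6, c: 6, d: ⊤, e: 2, f: 6}

Answer: {a: ⊤, b: 6, c: 6, d: ⊤, e: 2, f: 6}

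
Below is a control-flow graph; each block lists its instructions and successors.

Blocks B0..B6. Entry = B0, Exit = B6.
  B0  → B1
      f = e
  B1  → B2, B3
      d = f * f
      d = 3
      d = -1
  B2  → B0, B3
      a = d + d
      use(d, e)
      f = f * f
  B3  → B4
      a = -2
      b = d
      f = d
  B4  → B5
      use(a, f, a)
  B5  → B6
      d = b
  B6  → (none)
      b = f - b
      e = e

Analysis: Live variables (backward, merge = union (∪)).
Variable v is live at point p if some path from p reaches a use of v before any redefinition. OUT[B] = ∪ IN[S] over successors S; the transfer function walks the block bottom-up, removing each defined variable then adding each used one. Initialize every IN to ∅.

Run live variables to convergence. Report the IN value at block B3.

Fixpoint table:
  B0: | IN={e} | OUT={e, f}
  B1: | IN={e, f} | OUT={d, e, f}
  B2: | IN={d, e, f} | OUT={d, e}
  B3: | IN={d, e} | OUT={a, b, e, f}
  B4: | IN={a, b, e, f} | OUT={b, e, f}
  B5: | IN={b, e, f} | OUT={b, e, f}
  B6: | IN={b, e, f} | OUT={}

Merge at B3: OUT[B3] = IN[B4] = {a, b, e, f}
Applying B3's transfer function to that OUT value gives IN[B3] (row B3 above).

Answer: {d, e}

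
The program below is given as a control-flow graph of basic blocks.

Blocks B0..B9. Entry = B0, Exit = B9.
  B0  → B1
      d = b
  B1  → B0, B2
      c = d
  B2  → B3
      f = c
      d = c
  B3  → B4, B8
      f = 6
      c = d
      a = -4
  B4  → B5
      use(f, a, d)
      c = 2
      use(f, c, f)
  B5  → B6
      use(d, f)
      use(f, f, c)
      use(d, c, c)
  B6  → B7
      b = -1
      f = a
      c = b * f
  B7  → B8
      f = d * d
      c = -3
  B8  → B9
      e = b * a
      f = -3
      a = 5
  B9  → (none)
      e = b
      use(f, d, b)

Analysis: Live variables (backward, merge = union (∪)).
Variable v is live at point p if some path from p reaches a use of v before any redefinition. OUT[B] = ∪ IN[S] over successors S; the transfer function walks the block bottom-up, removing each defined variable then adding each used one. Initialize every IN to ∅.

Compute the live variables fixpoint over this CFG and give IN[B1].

Answer: {b, d}

Derivation:
Converged values:
  B0:  IN={b}  OUT={b, d}
  B1:  IN={b, d}  OUT={b, c}
  B2:  IN={b, c}  OUT={b, d}
  B3:  IN={b, d}  OUT={a, b, d, f}
  B4:  IN={a, d, f}  OUT={a, c, d, f}
  B5:  IN={a, c, d, f}  OUT={a, d}
  B6:  IN={a, d}  OUT={a, b, d}
  B7:  IN={a, b, d}  OUT={a, b, d}
  B8:  IN={a, b, d}  OUT={b, d, f}
  B9:  IN={b, d, f}  OUT={}

Merge at B1: OUT[B1] = IN[B0] ⊔ IN[B2] = {b, c}
Applying B1's transfer function to that OUT value gives IN[B1] (row B1 above).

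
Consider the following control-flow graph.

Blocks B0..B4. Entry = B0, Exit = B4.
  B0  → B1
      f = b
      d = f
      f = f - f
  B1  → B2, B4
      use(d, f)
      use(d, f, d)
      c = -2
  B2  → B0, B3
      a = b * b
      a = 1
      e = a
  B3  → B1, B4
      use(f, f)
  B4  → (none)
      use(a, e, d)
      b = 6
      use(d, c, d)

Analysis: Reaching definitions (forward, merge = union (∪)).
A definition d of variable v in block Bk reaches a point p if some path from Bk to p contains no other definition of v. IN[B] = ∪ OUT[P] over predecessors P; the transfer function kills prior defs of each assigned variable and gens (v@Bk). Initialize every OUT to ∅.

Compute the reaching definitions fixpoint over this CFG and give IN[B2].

Fixpoint table:
  B0:   IN={a@B2, c@B1, d@B0, e@B2, f@B0}   OUT={a@B2, c@B1, d@B0, e@B2, f@B0}
  B1:   IN={a@B2, c@B1, d@B0, e@B2, f@B0}   OUT={a@B2, c@B1, d@B0, e@B2, f@B0}
  B2:   IN={a@B2, c@B1, d@B0, e@B2, f@B0}   OUT={a@B2, c@B1, d@B0, e@B2, f@B0}
  B3:   IN={a@B2, c@B1, d@B0, e@B2, f@B0}   OUT={a@B2, c@B1, d@B0, e@B2, f@B0}
  B4:   IN={a@B2, c@B1, d@B0, e@B2, f@B0}   OUT={a@B2, b@B4, c@B1, d@B0, e@B2, f@B0}

Merge at B2: IN[B2] = OUT[B1] = {a@B2, c@B1, d@B0, e@B2, f@B0}

Answer: {a@B2, c@B1, d@B0, e@B2, f@B0}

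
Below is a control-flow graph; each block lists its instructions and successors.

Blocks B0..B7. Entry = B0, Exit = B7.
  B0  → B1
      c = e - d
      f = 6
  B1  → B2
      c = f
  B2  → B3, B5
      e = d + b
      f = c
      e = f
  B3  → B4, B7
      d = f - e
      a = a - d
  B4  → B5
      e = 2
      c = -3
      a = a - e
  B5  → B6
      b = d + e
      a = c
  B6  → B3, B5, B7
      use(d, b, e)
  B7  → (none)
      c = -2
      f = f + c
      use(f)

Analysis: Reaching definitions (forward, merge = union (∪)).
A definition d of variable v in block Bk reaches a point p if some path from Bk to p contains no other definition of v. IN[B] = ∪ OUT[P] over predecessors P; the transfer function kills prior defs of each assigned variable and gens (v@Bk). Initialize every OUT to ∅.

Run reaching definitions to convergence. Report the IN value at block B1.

Converged values:
  B0: | IN={} | OUT={c@B0, f@B0}
  B1: | IN={c@B0, f@B0} | OUT={c@B1, f@B0}
  B2: | IN={c@B1, f@B0} | OUT={c@B1, e@B2, f@B2}
  B3: | IN={a@B5, b@B5, c@B1, c@B4, d@B3, e@B2, e@B4, f@B2} | OUT={a@B3, b@B5, c@B1, c@B4, d@B3, e@B2, e@B4, f@B2}
  B4: | IN={a@B3, b@B5, c@B1, c@B4, d@B3, e@B2, e@B4, f@B2} | OUT={a@B4, b@B5, c@B4, d@B3, e@B4, f@B2}
  B5: | IN={a@B4, a@B5, b@B5, c@B1, c@B4, d@B3, e@B2, e@B4, f@B2} | OUT={a@B5, b@B5, c@B1, c@B4, d@B3, e@B2, e@B4, f@B2}
  B6: | IN={a@B5, b@B5, c@B1, c@B4, d@B3, e@B2, e@B4, f@B2} | OUT={a@B5, b@B5, c@B1, c@B4, d@B3, e@B2, e@B4, f@B2}
  B7: | IN={a@B3, a@B5, b@B5, c@B1, c@B4, d@B3, e@B2, e@B4, f@B2} | OUT={a@B3, a@B5, b@B5, c@B7, d@B3, e@B2, e@B4, f@B7}

Merge at B1: IN[B1] = OUT[B0] = {c@B0, f@B0}

Answer: {c@B0, f@B0}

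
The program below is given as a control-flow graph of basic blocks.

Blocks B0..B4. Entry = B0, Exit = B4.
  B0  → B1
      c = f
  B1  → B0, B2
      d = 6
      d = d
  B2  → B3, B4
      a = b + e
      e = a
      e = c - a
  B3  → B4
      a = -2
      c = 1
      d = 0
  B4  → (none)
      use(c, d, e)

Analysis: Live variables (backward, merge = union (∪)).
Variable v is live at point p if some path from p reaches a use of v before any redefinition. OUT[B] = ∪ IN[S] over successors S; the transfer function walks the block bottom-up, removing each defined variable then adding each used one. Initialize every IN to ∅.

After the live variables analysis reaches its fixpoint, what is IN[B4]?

Answer: {c, d, e}

Derivation:
Per-block solution:
  B0: | IN={b, e, f} | OUT={b, c, e, f}
  B1: | IN={b, c, e, f} | OUT={b, c, d, e, f}
  B2: | IN={b, c, d, e} | OUT={c, d, e}
  B3: | IN={e} | OUT={c, d, e}
  B4: | IN={c, d, e} | OUT={}

B4 is the boundary node: OUT[B4] = {}
Applying B4's transfer function to that OUT value gives IN[B4] (row B4 above).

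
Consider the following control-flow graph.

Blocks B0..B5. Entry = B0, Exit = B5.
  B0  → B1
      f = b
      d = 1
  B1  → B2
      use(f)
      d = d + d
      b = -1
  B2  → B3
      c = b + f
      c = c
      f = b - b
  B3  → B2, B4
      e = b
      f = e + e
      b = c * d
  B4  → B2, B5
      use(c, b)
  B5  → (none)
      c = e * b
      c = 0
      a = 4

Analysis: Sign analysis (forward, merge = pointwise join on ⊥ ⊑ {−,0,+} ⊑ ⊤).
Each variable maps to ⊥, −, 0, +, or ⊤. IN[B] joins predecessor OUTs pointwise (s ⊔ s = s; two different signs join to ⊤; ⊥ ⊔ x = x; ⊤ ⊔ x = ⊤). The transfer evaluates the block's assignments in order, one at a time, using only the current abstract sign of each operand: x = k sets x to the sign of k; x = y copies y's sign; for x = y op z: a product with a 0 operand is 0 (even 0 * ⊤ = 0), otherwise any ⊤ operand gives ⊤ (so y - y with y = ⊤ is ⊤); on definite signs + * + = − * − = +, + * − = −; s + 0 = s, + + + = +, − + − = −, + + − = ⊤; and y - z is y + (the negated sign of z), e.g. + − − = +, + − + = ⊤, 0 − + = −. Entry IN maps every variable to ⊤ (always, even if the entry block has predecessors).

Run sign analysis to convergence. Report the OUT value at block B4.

Answer: {a: ⊤, b: ⊤, c: ⊤, d: +, e: ⊤, f: ⊤}

Working:
Per-block solution:
  B0: | IN=(all ⊤) | OUT={d:+; rest ⊤}
  B1: | IN={d:+; rest ⊤} | OUT={b:-, d:+; rest ⊤}
  B2: | IN={d:+; rest ⊤} | OUT={d:+; rest ⊤}
  B3: | IN={d:+; rest ⊤} | OUT={d:+; rest ⊤}
  B4: | IN={d:+; rest ⊤} | OUT={d:+; rest ⊤}
  B5: | IN={d:+; rest ⊤} | OUT={a:+, c:0, d:+; rest ⊤}

Merge at B4: IN[B4] = OUT[B3] = {a: ⊤, b: ⊤, c: ⊤, d: +, e: ⊤, f: ⊤}
Applying B4's transfer function to that IN value gives OUT[B4] (row B4 above).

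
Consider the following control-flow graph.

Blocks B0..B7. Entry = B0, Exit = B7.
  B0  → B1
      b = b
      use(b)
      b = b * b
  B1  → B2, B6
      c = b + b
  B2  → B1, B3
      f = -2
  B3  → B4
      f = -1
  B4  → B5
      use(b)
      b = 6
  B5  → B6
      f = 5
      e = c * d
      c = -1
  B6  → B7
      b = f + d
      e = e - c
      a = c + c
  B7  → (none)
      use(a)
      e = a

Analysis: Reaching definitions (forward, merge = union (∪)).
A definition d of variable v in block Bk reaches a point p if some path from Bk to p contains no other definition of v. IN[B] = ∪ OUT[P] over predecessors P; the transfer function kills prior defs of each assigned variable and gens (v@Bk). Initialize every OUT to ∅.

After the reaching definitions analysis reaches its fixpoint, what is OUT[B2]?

Converged values:
  B0:  IN={}  OUT={b@B0}
  B1:  IN={b@B0, c@B1, f@B2}  OUT={b@B0, c@B1, f@B2}
  B2:  IN={b@B0, c@B1, f@B2}  OUT={b@B0, c@B1, f@B2}
  B3:  IN={b@B0, c@B1, f@B2}  OUT={b@B0, c@B1, f@B3}
  B4:  IN={b@B0, c@B1, f@B3}  OUT={b@B4, c@B1, f@B3}
  B5:  IN={b@B4, c@B1, f@B3}  OUT={b@B4, c@B5, e@B5, f@B5}
  B6:  IN={b@B0, b@B4, c@B1, c@B5, e@B5, f@B2, f@B5}  OUT={a@B6, b@B6, c@B1, c@B5, e@B6, f@B2, f@B5}
  B7:  IN={a@B6, b@B6, c@B1, c@B5, e@B6, f@B2, f@B5}  OUT={a@B6, b@B6, c@B1, c@B5, e@B7, f@B2, f@B5}

Merge at B2: IN[B2] = OUT[B1] = {b@B0, c@B1, f@B2}
Applying B2's transfer function to that IN value gives OUT[B2] (row B2 above).

Answer: {b@B0, c@B1, f@B2}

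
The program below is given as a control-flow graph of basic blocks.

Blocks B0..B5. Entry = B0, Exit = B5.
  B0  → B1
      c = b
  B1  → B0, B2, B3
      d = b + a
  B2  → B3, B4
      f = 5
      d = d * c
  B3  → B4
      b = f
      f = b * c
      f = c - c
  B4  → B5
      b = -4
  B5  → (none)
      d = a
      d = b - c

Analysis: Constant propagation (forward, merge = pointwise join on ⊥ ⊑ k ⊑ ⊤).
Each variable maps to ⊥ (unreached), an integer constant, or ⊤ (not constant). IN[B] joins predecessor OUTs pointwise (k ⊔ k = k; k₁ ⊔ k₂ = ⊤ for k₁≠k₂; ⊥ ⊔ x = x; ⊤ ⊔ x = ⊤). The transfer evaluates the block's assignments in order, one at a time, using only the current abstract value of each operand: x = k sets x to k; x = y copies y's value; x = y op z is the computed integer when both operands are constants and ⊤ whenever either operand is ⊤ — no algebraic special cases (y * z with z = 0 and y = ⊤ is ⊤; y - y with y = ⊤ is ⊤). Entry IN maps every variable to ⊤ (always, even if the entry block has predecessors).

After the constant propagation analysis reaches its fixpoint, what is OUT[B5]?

Answer: {a: ⊤, b: -4, c: ⊤, d: ⊤, e: ⊤, f: ⊤}

Derivation:
Converged values:
  B0: | IN=(all ⊤) | OUT=(all ⊤)
  B1: | IN=(all ⊤) | OUT=(all ⊤)
  B2: | IN=(all ⊤) | OUT={f:5; rest ⊤}
  B3: | IN=(all ⊤) | OUT=(all ⊤)
  B4: | IN=(all ⊤) | OUT={b:-4; rest ⊤}
  B5: | IN={b:-4; rest ⊤} | OUT={b:-4; rest ⊤}

Merge at B5: IN[B5] = OUT[B4] = {a: ⊤, b: -4, c: ⊤, d: ⊤, e: ⊤, f: ⊤}
Applying B5's transfer function to that IN value gives OUT[B5] (row B5 above).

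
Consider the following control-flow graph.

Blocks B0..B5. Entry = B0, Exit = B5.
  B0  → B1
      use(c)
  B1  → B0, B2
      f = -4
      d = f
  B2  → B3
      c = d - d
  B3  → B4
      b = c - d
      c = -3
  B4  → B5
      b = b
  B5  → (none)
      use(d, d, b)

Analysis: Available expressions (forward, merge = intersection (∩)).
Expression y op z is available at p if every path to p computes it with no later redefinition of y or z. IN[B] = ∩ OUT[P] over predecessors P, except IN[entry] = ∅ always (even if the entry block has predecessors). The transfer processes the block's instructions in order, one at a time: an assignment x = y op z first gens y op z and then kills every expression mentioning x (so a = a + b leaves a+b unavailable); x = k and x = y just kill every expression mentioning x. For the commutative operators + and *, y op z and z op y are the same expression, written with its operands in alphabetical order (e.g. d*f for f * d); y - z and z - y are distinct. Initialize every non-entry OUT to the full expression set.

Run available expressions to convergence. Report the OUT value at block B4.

Fixpoint table:
  B0:   IN={}   OUT={}
  B1:   IN={}   OUT={}
  B2:   IN={}   OUT={d-d}
  B3:   IN={d-d}   OUT={d-d}
  B4:   IN={d-d}   OUT={d-d}
  B5:   IN={d-d}   OUT={d-d}

Merge at B4: IN[B4] = OUT[B3] = {d-d}
Applying B4's transfer function to that IN value gives OUT[B4] (row B4 above).

Answer: {d-d}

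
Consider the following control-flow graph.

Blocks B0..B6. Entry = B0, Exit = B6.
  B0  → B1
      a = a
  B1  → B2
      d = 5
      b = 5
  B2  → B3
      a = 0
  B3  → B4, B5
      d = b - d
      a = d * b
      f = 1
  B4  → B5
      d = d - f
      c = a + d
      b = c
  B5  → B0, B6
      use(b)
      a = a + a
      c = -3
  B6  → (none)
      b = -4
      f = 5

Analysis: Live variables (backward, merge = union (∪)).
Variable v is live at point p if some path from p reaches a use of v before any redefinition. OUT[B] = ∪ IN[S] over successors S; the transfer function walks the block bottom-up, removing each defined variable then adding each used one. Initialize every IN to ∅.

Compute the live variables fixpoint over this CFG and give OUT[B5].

Answer: {a}

Derivation:
Converged values:
  B0:   IN={a}   OUT={}
  B1:   IN={}   OUT={b, d}
  B2:   IN={b, d}   OUT={b, d}
  B3:   IN={b, d}   OUT={a, b, d, f}
  B4:   IN={a, d, f}   OUT={a, b}
  B5:   IN={a, b}   OUT={a}
  B6:   IN={}   OUT={}

Merge at B5: OUT[B5] = IN[B0] ⊔ IN[B6] = {a}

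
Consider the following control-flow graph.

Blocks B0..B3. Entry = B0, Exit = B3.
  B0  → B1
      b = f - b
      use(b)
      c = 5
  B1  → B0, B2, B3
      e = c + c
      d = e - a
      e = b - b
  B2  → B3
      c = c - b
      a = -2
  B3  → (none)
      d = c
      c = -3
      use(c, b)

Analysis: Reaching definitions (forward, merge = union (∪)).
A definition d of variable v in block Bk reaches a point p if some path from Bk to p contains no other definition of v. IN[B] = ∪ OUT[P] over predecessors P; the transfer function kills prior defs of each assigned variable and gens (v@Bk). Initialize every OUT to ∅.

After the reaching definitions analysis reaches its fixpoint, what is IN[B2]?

Answer: {b@B0, c@B0, d@B1, e@B1}

Trace:
Per-block solution:
  B0:  IN={b@B0, c@B0, d@B1, e@B1}  OUT={b@B0, c@B0, d@B1, e@B1}
  B1:  IN={b@B0, c@B0, d@B1, e@B1}  OUT={b@B0, c@B0, d@B1, e@B1}
  B2:  IN={b@B0, c@B0, d@B1, e@B1}  OUT={a@B2, b@B0, c@B2, d@B1, e@B1}
  B3:  IN={a@B2, b@B0, c@B0, c@B2, d@B1, e@B1}  OUT={a@B2, b@B0, c@B3, d@B3, e@B1}

Merge at B2: IN[B2] = OUT[B1] = {b@B0, c@B0, d@B1, e@B1}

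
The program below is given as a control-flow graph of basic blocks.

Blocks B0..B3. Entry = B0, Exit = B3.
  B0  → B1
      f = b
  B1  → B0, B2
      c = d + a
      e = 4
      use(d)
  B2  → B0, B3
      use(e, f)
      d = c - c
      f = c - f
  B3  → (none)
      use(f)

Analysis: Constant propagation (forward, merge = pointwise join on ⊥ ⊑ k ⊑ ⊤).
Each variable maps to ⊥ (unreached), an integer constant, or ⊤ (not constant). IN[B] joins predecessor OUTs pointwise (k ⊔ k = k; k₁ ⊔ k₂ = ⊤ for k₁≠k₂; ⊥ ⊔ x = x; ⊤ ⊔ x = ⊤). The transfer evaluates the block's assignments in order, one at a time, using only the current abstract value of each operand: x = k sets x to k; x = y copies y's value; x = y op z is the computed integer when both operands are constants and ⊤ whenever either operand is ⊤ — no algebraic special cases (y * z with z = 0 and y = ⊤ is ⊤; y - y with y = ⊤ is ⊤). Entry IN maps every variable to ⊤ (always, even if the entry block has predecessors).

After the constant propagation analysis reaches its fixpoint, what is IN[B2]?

Per-block solution:
  B0:   IN=(all ⊤)   OUT=(all ⊤)
  B1:   IN=(all ⊤)   OUT={e:4; rest ⊤}
  B2:   IN={e:4; rest ⊤}   OUT={e:4; rest ⊤}
  B3:   IN={e:4; rest ⊤}   OUT={e:4; rest ⊤}

Merge at B2: IN[B2] = OUT[B1] = {a: ⊤, b: ⊤, c: ⊤, d: ⊤, e: 4, f: ⊤}

Answer: {a: ⊤, b: ⊤, c: ⊤, d: ⊤, e: 4, f: ⊤}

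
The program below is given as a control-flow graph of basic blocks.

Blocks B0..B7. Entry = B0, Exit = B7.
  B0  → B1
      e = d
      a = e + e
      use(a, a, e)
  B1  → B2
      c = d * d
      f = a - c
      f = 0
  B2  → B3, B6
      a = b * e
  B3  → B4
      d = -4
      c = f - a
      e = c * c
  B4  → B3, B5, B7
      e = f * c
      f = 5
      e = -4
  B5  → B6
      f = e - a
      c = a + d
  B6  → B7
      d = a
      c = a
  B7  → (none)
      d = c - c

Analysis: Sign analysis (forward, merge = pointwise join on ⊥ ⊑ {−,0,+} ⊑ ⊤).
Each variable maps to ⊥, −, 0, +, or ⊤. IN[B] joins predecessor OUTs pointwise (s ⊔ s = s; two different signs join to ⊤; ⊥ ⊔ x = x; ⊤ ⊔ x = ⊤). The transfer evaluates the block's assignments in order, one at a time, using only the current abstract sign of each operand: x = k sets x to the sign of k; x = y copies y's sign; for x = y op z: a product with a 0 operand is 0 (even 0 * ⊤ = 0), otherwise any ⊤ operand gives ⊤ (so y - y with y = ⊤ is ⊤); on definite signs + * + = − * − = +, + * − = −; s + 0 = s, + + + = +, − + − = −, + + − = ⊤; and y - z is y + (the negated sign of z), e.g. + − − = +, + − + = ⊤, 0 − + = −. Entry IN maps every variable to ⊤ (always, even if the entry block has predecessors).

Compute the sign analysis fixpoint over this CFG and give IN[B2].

Converged values:
  B0:   IN=(all ⊤)   OUT=(all ⊤)
  B1:   IN=(all ⊤)   OUT={f:0; rest ⊤}
  B2:   IN={f:0; rest ⊤}   OUT={f:0; rest ⊤}
  B3:   IN=(all ⊤)   OUT={d:-; rest ⊤}
  B4:   IN={d:-; rest ⊤}   OUT={d:-, e:-, f:+; rest ⊤}
  B5:   IN={d:-, e:-, f:+; rest ⊤}   OUT={d:-, e:-; rest ⊤}
  B6:   IN=(all ⊤)   OUT=(all ⊤)
  B7:   IN=(all ⊤)   OUT=(all ⊤)

Merge at B2: IN[B2] = OUT[B1] = {a: ⊤, b: ⊤, c: ⊤, d: ⊤, e: ⊤, f: 0}

Answer: {a: ⊤, b: ⊤, c: ⊤, d: ⊤, e: ⊤, f: 0}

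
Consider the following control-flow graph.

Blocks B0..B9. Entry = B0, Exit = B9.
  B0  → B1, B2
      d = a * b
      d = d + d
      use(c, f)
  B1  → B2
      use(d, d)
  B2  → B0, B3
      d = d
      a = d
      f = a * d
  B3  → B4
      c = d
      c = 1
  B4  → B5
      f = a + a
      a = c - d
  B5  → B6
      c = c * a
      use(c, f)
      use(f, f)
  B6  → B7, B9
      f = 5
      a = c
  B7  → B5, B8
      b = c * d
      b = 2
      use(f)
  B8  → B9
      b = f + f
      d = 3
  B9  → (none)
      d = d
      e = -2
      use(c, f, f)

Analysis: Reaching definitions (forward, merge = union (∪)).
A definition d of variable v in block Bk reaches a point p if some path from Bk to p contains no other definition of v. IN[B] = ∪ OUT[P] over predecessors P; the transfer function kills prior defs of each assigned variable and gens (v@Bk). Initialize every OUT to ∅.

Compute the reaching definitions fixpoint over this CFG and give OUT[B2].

Answer: {a@B2, d@B2, f@B2}

Working:
Converged values:
  B0:   IN={a@B2, d@B2, f@B2}   OUT={a@B2, d@B0, f@B2}
  B1:   IN={a@B2, d@B0, f@B2}   OUT={a@B2, d@B0, f@B2}
  B2:   IN={a@B2, d@B0, f@B2}   OUT={a@B2, d@B2, f@B2}
  B3:   IN={a@B2, d@B2, f@B2}   OUT={a@B2, c@B3, d@B2, f@B2}
  B4:   IN={a@B2, c@B3, d@B2, f@B2}   OUT={a@B4, c@B3, d@B2, f@B4}
  B5:   IN={a@B4, a@B6, b@B7, c@B3, c@B5, d@B2, f@B4, f@B6}   OUT={a@B4, a@B6, b@B7, c@B5, d@B2, f@B4, f@B6}
  B6:   IN={a@B4, a@B6, b@B7, c@B5, d@B2, f@B4, f@B6}   OUT={a@B6, b@B7, c@B5, d@B2, f@B6}
  B7:   IN={a@B6, b@B7, c@B5, d@B2, f@B6}   OUT={a@B6, b@B7, c@B5, d@B2, f@B6}
  B8:   IN={a@B6, b@B7, c@B5, d@B2, f@B6}   OUT={a@B6, b@B8, c@B5, d@B8, f@B6}
  B9:   IN={a@B6, b@B7, b@B8, c@B5, d@B2, d@B8, f@B6}   OUT={a@B6, b@B7, b@B8, c@B5, d@B9, e@B9, f@B6}

Merge at B2: IN[B2] = OUT[B0] ⊔ OUT[B1] = {a@B2, d@B0, f@B2}
Applying B2's transfer function to that IN value gives OUT[B2] (row B2 above).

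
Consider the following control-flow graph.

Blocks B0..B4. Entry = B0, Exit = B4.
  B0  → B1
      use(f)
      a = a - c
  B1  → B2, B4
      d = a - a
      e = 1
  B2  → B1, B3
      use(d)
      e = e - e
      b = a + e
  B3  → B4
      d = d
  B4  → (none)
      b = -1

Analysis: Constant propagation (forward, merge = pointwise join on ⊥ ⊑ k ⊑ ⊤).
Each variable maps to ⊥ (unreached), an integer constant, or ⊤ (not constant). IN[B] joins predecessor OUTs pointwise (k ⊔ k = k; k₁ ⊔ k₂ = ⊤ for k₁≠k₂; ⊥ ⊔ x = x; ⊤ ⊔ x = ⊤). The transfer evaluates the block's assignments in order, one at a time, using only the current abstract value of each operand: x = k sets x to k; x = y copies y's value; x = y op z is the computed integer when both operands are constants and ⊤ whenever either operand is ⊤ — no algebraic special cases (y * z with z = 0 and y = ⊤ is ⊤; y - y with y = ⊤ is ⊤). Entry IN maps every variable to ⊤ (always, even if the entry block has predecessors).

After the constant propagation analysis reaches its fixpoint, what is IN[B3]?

Answer: {a: ⊤, b: ⊤, c: ⊤, d: ⊤, e: 0, f: ⊤}

Derivation:
Converged values:
  B0:  IN=(all ⊤)  OUT=(all ⊤)
  B1:  IN=(all ⊤)  OUT={e:1; rest ⊤}
  B2:  IN={e:1; rest ⊤}  OUT={e:0; rest ⊤}
  B3:  IN={e:0; rest ⊤}  OUT={e:0; rest ⊤}
  B4:  IN=(all ⊤)  OUT={b:-1; rest ⊤}

Merge at B3: IN[B3] = OUT[B2] = {a: ⊤, b: ⊤, c: ⊤, d: ⊤, e: 0, f: ⊤}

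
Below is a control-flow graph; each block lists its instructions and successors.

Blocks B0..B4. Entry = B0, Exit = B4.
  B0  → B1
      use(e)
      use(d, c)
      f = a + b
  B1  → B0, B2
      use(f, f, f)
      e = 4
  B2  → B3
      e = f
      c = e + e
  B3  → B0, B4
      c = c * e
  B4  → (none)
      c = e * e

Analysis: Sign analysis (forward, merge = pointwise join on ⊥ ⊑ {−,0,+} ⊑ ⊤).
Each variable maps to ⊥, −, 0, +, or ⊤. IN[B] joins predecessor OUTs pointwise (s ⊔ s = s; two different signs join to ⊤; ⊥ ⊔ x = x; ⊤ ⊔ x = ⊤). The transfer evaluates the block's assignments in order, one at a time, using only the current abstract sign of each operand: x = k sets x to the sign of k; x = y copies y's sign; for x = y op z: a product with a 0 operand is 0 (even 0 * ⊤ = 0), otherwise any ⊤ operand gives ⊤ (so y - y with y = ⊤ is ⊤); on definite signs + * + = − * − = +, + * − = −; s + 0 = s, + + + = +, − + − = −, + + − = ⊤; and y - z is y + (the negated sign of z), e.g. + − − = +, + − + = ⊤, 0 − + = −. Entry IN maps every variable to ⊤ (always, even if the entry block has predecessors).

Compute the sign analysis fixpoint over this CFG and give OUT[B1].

Answer: {a: ⊤, b: ⊤, c: ⊤, d: ⊤, e: +, f: ⊤}

Working:
Per-block solution:
  B0: | IN=(all ⊤) | OUT=(all ⊤)
  B1: | IN=(all ⊤) | OUT={e:+; rest ⊤}
  B2: | IN={e:+; rest ⊤} | OUT=(all ⊤)
  B3: | IN=(all ⊤) | OUT=(all ⊤)
  B4: | IN=(all ⊤) | OUT=(all ⊤)

Merge at B1: IN[B1] = OUT[B0] = {a: ⊤, b: ⊤, c: ⊤, d: ⊤, e: ⊤, f: ⊤}
Applying B1's transfer function to that IN value gives OUT[B1] (row B1 above).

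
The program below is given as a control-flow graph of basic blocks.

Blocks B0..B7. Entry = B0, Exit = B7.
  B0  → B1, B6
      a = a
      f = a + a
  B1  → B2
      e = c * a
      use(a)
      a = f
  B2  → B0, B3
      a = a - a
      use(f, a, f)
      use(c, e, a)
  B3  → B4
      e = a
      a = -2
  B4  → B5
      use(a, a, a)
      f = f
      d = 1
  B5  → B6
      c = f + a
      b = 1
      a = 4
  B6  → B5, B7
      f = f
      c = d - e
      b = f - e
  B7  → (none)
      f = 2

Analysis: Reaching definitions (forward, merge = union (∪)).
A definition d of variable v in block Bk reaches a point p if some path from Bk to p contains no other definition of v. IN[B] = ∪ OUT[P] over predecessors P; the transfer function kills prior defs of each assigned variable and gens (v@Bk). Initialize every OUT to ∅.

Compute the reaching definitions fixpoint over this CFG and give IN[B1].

Converged values:
  B0:   IN={a@B2, e@B1, f@B0}   OUT={a@B0, e@B1, f@B0}
  B1:   IN={a@B0, e@B1, f@B0}   OUT={a@B1, e@B1, f@B0}
  B2:   IN={a@B1, e@B1, f@B0}   OUT={a@B2, e@B1, f@B0}
  B3:   IN={a@B2, e@B1, f@B0}   OUT={a@B3, e@B3, f@B0}
  B4:   IN={a@B3, e@B3, f@B0}   OUT={a@B3, d@B4, e@B3, f@B4}
  B5:   IN={a@B0, a@B3, a@B5, b@B6, c@B6, d@B4, e@B1, e@B3, f@B4, f@B6}   OUT={a@B5, b@B5, c@B5, d@B4, e@B1, e@B3, f@B4, f@B6}
  B6:   IN={a@B0, a@B5, b@B5, c@B5, d@B4, e@B1, e@B3, f@B0, f@B4, f@B6}   OUT={a@B0, a@B5, b@B6, c@B6, d@B4, e@B1, e@B3, f@B6}
  B7:   IN={a@B0, a@B5, b@B6, c@B6, d@B4, e@B1, e@B3, f@B6}   OUT={a@B0, a@B5, b@B6, c@B6, d@B4, e@B1, e@B3, f@B7}

Merge at B1: IN[B1] = OUT[B0] = {a@B0, e@B1, f@B0}

Answer: {a@B0, e@B1, f@B0}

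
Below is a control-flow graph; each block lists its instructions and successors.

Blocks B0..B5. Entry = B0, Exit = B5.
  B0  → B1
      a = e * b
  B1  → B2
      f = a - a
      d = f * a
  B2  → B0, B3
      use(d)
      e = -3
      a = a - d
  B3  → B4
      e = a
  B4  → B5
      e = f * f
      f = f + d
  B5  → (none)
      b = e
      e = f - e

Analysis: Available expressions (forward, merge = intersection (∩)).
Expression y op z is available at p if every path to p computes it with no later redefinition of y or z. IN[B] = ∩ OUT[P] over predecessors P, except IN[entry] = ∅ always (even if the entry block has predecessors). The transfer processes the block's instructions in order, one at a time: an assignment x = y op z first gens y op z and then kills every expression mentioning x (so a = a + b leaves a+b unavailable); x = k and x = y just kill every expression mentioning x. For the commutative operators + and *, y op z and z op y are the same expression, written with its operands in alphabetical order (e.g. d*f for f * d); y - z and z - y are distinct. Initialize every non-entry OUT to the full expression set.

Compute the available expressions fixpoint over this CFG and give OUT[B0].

Per-block solution:
  B0: | IN={} | OUT={b*e}
  B1: | IN={b*e} | OUT={a*f, a-a, b*e}
  B2: | IN={a*f, a-a, b*e} | OUT={}
  B3: | IN={} | OUT={}
  B4: | IN={} | OUT={}
  B5: | IN={} | OUT={}

Merge at B0 (entry node, so the boundary value {} is joined with the incoming edge(s)): IN[B0] = {} ∩ OUT[B2] = {}
Applying B0's transfer function to that IN value gives OUT[B0] (row B0 above).

Answer: {b*e}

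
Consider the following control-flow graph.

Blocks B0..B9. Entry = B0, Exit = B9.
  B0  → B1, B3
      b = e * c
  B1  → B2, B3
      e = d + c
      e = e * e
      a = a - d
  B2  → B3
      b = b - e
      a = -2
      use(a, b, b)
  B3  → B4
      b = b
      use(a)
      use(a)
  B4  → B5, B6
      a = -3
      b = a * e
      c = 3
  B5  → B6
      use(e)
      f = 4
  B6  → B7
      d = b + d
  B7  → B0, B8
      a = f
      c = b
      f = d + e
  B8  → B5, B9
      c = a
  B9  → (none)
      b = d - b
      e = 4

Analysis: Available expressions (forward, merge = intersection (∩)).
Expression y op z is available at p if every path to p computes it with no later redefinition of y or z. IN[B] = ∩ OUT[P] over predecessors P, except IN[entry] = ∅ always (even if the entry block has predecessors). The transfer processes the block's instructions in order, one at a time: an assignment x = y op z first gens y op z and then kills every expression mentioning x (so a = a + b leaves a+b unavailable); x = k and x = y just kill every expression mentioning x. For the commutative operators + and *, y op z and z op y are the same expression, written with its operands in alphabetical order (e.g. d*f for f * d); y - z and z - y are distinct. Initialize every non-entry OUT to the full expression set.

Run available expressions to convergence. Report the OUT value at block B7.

Per-block solution:
  B0:   IN={}   OUT={c*e}
  B1:   IN={c*e}   OUT={c+d}
  B2:   IN={c+d}   OUT={c+d}
  B3:   IN={}   OUT={}
  B4:   IN={}   OUT={a*e}
  B5:   IN={}   OUT={}
  B6:   IN={}   OUT={}
  B7:   IN={}   OUT={d+e}
  B8:   IN={d+e}   OUT={d+e}
  B9:   IN={d+e}   OUT={}

Merge at B7: IN[B7] = OUT[B6] = {}
Applying B7's transfer function to that IN value gives OUT[B7] (row B7 above).

Answer: {d+e}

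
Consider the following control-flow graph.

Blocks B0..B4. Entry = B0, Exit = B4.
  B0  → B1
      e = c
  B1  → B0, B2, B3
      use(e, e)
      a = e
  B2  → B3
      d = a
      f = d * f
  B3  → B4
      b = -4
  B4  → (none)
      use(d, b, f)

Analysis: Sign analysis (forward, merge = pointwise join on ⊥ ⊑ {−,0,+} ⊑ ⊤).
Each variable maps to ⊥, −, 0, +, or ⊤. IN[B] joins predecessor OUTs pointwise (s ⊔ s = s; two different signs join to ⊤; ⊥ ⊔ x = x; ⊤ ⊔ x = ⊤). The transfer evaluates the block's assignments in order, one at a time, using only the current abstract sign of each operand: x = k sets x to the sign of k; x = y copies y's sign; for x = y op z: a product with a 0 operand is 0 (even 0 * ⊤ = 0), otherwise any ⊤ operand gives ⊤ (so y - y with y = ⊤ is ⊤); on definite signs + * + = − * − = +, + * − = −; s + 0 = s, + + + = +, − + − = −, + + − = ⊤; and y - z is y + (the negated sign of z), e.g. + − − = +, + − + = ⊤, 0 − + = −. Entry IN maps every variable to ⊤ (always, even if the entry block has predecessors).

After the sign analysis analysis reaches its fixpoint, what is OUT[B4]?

Answer: {a: ⊤, b: -, c: ⊤, d: ⊤, e: ⊤, f: ⊤}

Derivation:
Per-block solution:
  B0:   IN=(all ⊤)   OUT=(all ⊤)
  B1:   IN=(all ⊤)   OUT=(all ⊤)
  B2:   IN=(all ⊤)   OUT=(all ⊤)
  B3:   IN=(all ⊤)   OUT={b:-; rest ⊤}
  B4:   IN={b:-; rest ⊤}   OUT={b:-; rest ⊤}

Merge at B4: IN[B4] = OUT[B3] = {a: ⊤, b: -, c: ⊤, d: ⊤, e: ⊤, f: ⊤}
Applying B4's transfer function to that IN value gives OUT[B4] (row B4 above).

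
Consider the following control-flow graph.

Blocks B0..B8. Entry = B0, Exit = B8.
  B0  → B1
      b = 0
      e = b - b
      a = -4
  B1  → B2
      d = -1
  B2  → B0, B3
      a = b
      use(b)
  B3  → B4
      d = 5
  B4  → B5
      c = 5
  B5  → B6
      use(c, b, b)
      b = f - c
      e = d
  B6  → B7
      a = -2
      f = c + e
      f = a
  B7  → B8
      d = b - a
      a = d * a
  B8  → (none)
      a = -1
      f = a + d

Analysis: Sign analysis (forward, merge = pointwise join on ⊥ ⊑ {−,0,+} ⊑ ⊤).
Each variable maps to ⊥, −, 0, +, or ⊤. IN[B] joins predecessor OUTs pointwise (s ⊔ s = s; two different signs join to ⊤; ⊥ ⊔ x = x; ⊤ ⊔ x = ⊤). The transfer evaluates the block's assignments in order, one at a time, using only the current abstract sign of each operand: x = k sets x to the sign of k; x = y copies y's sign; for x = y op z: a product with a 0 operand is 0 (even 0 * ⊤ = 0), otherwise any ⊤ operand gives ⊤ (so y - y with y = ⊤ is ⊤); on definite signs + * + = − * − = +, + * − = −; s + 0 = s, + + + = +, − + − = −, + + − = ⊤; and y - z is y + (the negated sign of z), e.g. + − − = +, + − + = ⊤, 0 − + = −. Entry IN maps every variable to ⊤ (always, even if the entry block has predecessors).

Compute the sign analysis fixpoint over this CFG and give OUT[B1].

Answer: {a: -, b: 0, c: ⊤, d: -, e: 0, f: ⊤}

Working:
Converged values:
  B0:  IN=(all ⊤)  OUT={a:-, b:0, e:0; rest ⊤}
  B1:  IN={a:-, b:0, e:0; rest ⊤}  OUT={a:-, b:0, d:-, e:0; rest ⊤}
  B2:  IN={a:-, b:0, d:-, e:0; rest ⊤}  OUT={a:0, b:0, d:-, e:0; rest ⊤}
  B3:  IN={a:0, b:0, d:-, e:0; rest ⊤}  OUT={a:0, b:0, d:+, e:0; rest ⊤}
  B4:  IN={a:0, b:0, d:+, e:0; rest ⊤}  OUT={a:0, b:0, c:+, d:+, e:0; rest ⊤}
  B5:  IN={a:0, b:0, c:+, d:+, e:0; rest ⊤}  OUT={a:0, c:+, d:+, e:+; rest ⊤}
  B6:  IN={a:0, c:+, d:+, e:+; rest ⊤}  OUT={a:-, c:+, d:+, e:+, f:-; rest ⊤}
  B7:  IN={a:-, c:+, d:+, e:+, f:-; rest ⊤}  OUT={c:+, e:+, f:-; rest ⊤}
  B8:  IN={c:+, e:+, f:-; rest ⊤}  OUT={a:-, c:+, e:+; rest ⊤}

Merge at B1: IN[B1] = OUT[B0] = {a: -, b: 0, c: ⊤, d: ⊤, e: 0, f: ⊤}
Applying B1's transfer function to that IN value gives OUT[B1] (row B1 above).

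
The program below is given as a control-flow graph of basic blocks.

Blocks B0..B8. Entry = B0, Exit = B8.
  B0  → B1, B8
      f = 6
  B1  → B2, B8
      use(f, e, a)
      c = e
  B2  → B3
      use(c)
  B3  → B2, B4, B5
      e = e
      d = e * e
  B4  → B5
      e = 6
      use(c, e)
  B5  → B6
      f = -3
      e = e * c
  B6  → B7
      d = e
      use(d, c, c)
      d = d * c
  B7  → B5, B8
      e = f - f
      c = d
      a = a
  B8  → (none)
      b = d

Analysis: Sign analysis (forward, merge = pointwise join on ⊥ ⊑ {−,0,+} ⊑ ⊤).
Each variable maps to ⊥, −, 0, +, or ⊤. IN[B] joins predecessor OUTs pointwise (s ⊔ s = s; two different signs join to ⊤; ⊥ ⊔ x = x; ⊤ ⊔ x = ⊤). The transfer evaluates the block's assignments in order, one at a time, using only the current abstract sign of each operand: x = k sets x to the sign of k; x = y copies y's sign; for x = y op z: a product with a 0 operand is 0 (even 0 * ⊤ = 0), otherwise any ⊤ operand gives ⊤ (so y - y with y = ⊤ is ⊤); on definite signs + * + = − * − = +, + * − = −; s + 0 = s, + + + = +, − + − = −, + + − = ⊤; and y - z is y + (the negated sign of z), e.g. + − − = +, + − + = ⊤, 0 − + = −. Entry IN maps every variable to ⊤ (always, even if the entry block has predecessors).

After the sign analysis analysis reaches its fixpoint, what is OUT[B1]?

Answer: {a: ⊤, b: ⊤, c: ⊤, d: ⊤, e: ⊤, f: +}

Trace:
Fixpoint table:
  B0: | IN=(all ⊤) | OUT={f:+; rest ⊤}
  B1: | IN={f:+; rest ⊤} | OUT={f:+; rest ⊤}
  B2: | IN={f:+; rest ⊤} | OUT={f:+; rest ⊤}
  B3: | IN={f:+; rest ⊤} | OUT={f:+; rest ⊤}
  B4: | IN={f:+; rest ⊤} | OUT={e:+, f:+; rest ⊤}
  B5: | IN=(all ⊤) | OUT={f:-; rest ⊤}
  B6: | IN={f:-; rest ⊤} | OUT={f:-; rest ⊤}
  B7: | IN={f:-; rest ⊤} | OUT={f:-; rest ⊤}
  B8: | IN=(all ⊤) | OUT=(all ⊤)

Merge at B1: IN[B1] = OUT[B0] = {a: ⊤, b: ⊤, c: ⊤, d: ⊤, e: ⊤, f: +}
Applying B1's transfer function to that IN value gives OUT[B1] (row B1 above).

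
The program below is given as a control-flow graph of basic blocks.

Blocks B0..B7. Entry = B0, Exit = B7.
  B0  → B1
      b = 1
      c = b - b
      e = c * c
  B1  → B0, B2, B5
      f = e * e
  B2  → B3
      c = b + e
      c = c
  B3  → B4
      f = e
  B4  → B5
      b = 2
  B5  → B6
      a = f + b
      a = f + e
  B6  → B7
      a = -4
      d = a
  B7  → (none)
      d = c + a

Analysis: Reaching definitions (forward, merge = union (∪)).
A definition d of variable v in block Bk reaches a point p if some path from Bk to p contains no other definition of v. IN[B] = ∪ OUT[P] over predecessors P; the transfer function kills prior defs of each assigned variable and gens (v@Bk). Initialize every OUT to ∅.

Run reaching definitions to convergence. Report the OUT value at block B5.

Answer: {a@B5, b@B0, b@B4, c@B0, c@B2, e@B0, f@B1, f@B3}

Derivation:
Converged values:
  B0:  IN={b@B0, c@B0, e@B0, f@B1}  OUT={b@B0, c@B0, e@B0, f@B1}
  B1:  IN={b@B0, c@B0, e@B0, f@B1}  OUT={b@B0, c@B0, e@B0, f@B1}
  B2:  IN={b@B0, c@B0, e@B0, f@B1}  OUT={b@B0, c@B2, e@B0, f@B1}
  B3:  IN={b@B0, c@B2, e@B0, f@B1}  OUT={b@B0, c@B2, e@B0, f@B3}
  B4:  IN={b@B0, c@B2, e@B0, f@B3}  OUT={b@B4, c@B2, e@B0, f@B3}
  B5:  IN={b@B0, b@B4, c@B0, c@B2, e@B0, f@B1, f@B3}  OUT={a@B5, b@B0, b@B4, c@B0, c@B2, e@B0, f@B1, f@B3}
  B6:  IN={a@B5, b@B0, b@B4, c@B0, c@B2, e@B0, f@B1, f@B3}  OUT={a@B6, b@B0, b@B4, c@B0, c@B2, d@B6, e@B0, f@B1, f@B3}
  B7:  IN={a@B6, b@B0, b@B4, c@B0, c@B2, d@B6, e@B0, f@B1, f@B3}  OUT={a@B6, b@B0, b@B4, c@B0, c@B2, d@B7, e@B0, f@B1, f@B3}

Merge at B5: IN[B5] = OUT[B1] ⊔ OUT[B4] = {b@B0, b@B4, c@B0, c@B2, e@B0, f@B1, f@B3}
Applying B5's transfer function to that IN value gives OUT[B5] (row B5 above).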